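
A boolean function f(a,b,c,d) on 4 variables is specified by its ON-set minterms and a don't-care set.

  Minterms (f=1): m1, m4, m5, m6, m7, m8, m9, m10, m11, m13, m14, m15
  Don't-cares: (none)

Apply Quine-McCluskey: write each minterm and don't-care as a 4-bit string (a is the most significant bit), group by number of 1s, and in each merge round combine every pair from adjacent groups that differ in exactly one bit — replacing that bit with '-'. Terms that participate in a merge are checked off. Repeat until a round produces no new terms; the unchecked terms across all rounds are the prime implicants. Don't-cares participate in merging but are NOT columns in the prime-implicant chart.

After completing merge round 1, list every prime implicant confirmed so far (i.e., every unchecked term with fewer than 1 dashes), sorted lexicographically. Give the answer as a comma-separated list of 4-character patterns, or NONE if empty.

size-2^0 implicants → 0001(✓)  0100(✓)  0101(✓)  0110(✓)  0111(✓)  1000(✓)  1001(✓)  1010(✓)  1011(✓)  1101(✓)  1110(✓)  1111(✓)
size-2^1 implicants → -001(✓)  -101(✓)  -110(✓)  -111(✓)  0-01(✓)  01-0(✓)  01-1(✓)  010-(✓)  011-(✓)  1-01(✓)  1-10(✓)  1-11(✓)  10-0(✓)  10-1(✓)  100-(✓)  101-(✓)  11-1(✓)  111-(✓)
size-2^2 implicants → --01  -1-1  -11-  01--  1--1  1-1-  10--
Unchecked terms (primes): --01, -1-1, -11-, 01--, 1--1, 1-1-, 10--

NONE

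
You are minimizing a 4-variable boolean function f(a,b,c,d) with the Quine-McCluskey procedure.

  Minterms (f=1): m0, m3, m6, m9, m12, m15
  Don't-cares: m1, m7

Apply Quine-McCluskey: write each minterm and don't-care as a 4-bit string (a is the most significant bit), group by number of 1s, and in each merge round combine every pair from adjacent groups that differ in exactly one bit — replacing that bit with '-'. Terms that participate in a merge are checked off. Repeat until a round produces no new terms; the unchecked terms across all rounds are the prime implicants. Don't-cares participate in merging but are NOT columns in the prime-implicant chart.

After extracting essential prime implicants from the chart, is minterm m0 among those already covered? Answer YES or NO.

[col 0] 0000*, 0001*, 0011*, 0110*, 0111*, 1001*, 1100, 1111*
[col 1] -001, -111, 0-11, 00-1, 000-, 011-
Prime implicants: -001, -111, 0-11, 00-1, 000-, 011-, 1100
PI chart (minterm → PIs covering it):
  0 | 000-  (sole → essential)
  3 | 0-11,00-1
  6 | 011-  (sole → essential)
  9 | -001  (sole → essential)
  12 | 1100  (sole → essential)
  15 | -111  (sole → essential)
Essential prime implicants: -001, -111, 000-, 011-, 1100

YES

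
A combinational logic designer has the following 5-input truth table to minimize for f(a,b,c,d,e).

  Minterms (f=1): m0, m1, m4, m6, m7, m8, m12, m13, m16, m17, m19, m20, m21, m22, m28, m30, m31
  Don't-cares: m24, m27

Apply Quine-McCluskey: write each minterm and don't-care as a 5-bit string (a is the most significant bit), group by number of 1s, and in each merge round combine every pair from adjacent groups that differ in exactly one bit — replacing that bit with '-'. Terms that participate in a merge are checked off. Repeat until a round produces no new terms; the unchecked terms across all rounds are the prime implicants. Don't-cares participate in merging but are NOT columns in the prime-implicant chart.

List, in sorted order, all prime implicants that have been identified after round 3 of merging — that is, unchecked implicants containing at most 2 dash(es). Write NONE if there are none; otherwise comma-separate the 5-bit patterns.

[col 0] 00000*, 00001*, 00100*, 00110*, 00111*, 01000*, 01100*, 01101*, 10000*, 10001*, 10011*, 10100*, 10101*, 10110*, 11000*, 11011*, 11100*, 11110*, 11111*
[col 1] -0000*, -0001*, -0100*, -0110*, -1000*, -1100*, 0-000*, 0-100*, 00-00*, 0000-*, 001-0*, 0011-, 01-00*, 0110-, 1-000*, 1-011, 1-100*, 1-110*, 10-00*, 10-01*, 100-1, 1000-*, 101-0*, 1010-*, 11-00*, 11-11, 111-0*, 1111-
[col 2] --000*, --100*, -0-00*, -000-, -01-0, -1-00*, 0--00*, 1--00*, 1-1-0, 10-0-
[col 3] ---00
Prime implicants: ---00, -000-, -01-0, 0011-, 0110-, 1-011, 1-1-0, 10-0-, 100-1, 11-11, 1111-

-000-, -01-0, 0011-, 0110-, 1-011, 1-1-0, 10-0-, 100-1, 11-11, 1111-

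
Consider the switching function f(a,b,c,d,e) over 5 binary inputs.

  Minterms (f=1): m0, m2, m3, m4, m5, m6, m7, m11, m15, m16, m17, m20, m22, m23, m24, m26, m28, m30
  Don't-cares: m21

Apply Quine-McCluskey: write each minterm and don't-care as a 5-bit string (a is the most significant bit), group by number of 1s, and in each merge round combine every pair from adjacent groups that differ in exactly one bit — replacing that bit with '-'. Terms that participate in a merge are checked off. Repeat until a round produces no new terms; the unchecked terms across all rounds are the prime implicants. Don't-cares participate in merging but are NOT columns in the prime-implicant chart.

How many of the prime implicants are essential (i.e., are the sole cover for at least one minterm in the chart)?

4

size-2^0 implicants → 00000(✓)  00010(✓)  00011(✓)  00100(✓)  00101(✓)  00110(✓)  00111(✓)  01011(✓)  01111(✓)  10000(✓)  10001(✓)  10100(✓)  10101(✓)  10110(✓)  10111(✓)  11000(✓)  11010(✓)  11100(✓)  11110(✓)
size-2^1 implicants → -0000(✓)  -0100(✓)  -0101(✓)  -0110(✓)  -0111(✓)  0-011(✓)  0-111(✓)  00-00(✓)  00-10(✓)  00-11(✓)  000-0(✓)  0001-(✓)  001-0(✓)  001-1(✓)  0010-(✓)  0011-(✓)  01-11(✓)  1-000(✓)  1-100(✓)  1-110(✓)  10-00(✓)  10-01(✓)  1000-(✓)  101-0(✓)  101-1(✓)  1010-(✓)  1011-(✓)  11-00(✓)  11-10(✓)  110-0(✓)  111-0(✓)
size-2^2 implicants → -0-00  -01-0(✓)  -01-1(✓)  -010-(✓)  -011-(✓)  0--11  00--0  00-1-  001--(✓)  1--00  1-1-0  10-0-  101--(✓)  11--0
size-2^3 implicants → -01--
Unchecked terms (primes): -0-00, -01--, 0--11, 00--0, 00-1-, 1--00, 1-1-0, 10-0-, 11--0
Minterm coverage:
  m0 ⊆ -0-00,00--0
  m2 ⊆ 00--0,00-1-
  m3 ⊆ 0--11,00-1-
  m4 ⊆ -0-00,-01--,00--0
  m5 ⊆ -01-- [E]
  m6 ⊆ -01--,00--0,00-1-
  m7 ⊆ -01--,0--11,00-1-
  m11 ⊆ 0--11 [E]
  m15 ⊆ 0--11 [E]
  m16 ⊆ -0-00,1--00,10-0-
  m17 ⊆ 10-0- [E]
  m20 ⊆ -0-00,-01--,1--00,1-1-0,10-0-
  m22 ⊆ -01--,1-1-0
  m23 ⊆ -01-- [E]
  m24 ⊆ 1--00,11--0
  m26 ⊆ 11--0 [E]
  m28 ⊆ 1--00,1-1-0,11--0
  m30 ⊆ 1-1-0,11--0
E = {-01--, 0--11, 10-0-, 11--0}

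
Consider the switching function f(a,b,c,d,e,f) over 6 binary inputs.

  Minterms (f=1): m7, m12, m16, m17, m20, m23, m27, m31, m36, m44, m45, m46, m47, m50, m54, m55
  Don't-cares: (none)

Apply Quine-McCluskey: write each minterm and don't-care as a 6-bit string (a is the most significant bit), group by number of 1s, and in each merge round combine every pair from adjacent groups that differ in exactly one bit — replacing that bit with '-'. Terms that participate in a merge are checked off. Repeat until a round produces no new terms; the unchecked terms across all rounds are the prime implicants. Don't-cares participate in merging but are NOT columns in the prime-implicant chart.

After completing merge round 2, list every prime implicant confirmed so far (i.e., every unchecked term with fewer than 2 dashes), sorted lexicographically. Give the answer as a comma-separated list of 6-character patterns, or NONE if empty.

-01100, -10111, 0-0111, 01-111, 010-00, 01000-, 011-11, 10-100, 110-10, 11011-

[col 0] 000111*, 001100*, 010000*, 010001*, 010100*, 010111*, 011011*, 011111*, 100100*, 101100*, 101101*, 101110*, 101111*, 110010*, 110110*, 110111*
[col 1] -01100, -10111, 0-0111, 01-111, 010-00, 01000-, 011-11, 10-100, 1011-0*, 1011-1*, 10110-*, 10111-*, 110-10, 11011-
[col 2] 1011--
Prime implicants: -01100, -10111, 0-0111, 01-111, 010-00, 01000-, 011-11, 10-100, 1011--, 110-10, 11011-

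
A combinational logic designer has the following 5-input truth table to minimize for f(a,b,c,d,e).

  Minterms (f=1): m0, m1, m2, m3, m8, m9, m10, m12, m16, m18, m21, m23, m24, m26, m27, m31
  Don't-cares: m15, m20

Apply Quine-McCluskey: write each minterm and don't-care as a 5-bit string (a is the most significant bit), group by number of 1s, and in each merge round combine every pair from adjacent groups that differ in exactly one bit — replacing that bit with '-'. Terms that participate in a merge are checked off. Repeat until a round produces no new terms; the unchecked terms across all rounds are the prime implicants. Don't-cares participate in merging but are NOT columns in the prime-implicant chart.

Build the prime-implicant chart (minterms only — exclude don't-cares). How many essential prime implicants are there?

[col 0] 00000*, 00001*, 00010*, 00011*, 01000*, 01001*, 01010*, 01100*, 01111*, 10000*, 10010*, 10100*, 10101*, 10111*, 11000*, 11010*, 11011*, 11111*
[col 1] -0000*, -0010*, -1000*, -1010*, -1111, 0-000*, 0-001*, 0-010*, 000-0*, 000-1*, 0000-*, 0001-*, 01-00, 010-0*, 0100-*, 1-000*, 1-010*, 1-111, 10-00, 100-0*, 101-1, 1010-, 11-11, 110-0*, 1101-
[col 2] --000*, --010*, -00-0*, -10-0*, 0-0-0*, 0-00-, 000--, 1-0-0*
[col 3] --0-0
Prime implicants: --0-0, -1111, 0-00-, 000--, 01-00, 1-111, 10-00, 101-1, 1010-, 11-11, 1101-
PI chart (minterm → PIs covering it):
  0 | --0-0,0-00-,000--
  1 | 0-00-,000--
  2 | --0-0,000--
  3 | 000--  (sole → essential)
  8 | --0-0,0-00-,01-00
  9 | 0-00-  (sole → essential)
  10 | --0-0  (sole → essential)
  12 | 01-00  (sole → essential)
  16 | --0-0,10-00
  18 | --0-0  (sole → essential)
  21 | 101-1,1010-
  23 | 1-111,101-1
  24 | --0-0  (sole → essential)
  26 | --0-0,1101-
  27 | 11-11,1101-
  31 | -1111,1-111,11-11
Essential prime implicants: --0-0, 0-00-, 000--, 01-00

4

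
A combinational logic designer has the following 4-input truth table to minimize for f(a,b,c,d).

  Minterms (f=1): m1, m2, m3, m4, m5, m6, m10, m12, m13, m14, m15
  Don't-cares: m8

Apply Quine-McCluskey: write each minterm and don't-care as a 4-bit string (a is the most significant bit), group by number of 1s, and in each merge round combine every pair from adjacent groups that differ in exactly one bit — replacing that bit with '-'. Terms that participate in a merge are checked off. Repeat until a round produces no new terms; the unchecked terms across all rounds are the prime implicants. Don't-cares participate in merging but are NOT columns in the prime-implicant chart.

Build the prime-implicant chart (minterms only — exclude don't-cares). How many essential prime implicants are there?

1

Round 0: 0001✓ 0010✓ 0011✓ 0100✓ 0101✓ 0110✓ 1000✓ 1010✓ 1100✓ 1101✓ 1110✓ 1111✓
Round 1: -010✓ -100✓ -101✓ -110✓ 0-01 0-10✓ 00-1 001- 01-0✓ 010-✓ 1-00✓ 1-10✓ 10-0✓ 11-0✓ 11-1✓ 110-✓ 111-✓
Round 2: --10 -1-0 -10- 1--0 11--
PIs = {--10, -1-0, -10-, 0-01, 00-1, 001-, 1--0, 11--}
Coverage chart:
  m1: 0-01,00-1
  m2: --10,001-
  m3: 00-1,001-
  m4: -1-0,-10-
  m5: -10-,0-01
  m6: --10,-1-0
  m10: --10,1--0
  m12: -1-0,-10-,1--0,11--
  m13: -10-,11--
  m14: --10,-1-0,1--0,11--
  m15: 11-- ←essential
Essential: 11--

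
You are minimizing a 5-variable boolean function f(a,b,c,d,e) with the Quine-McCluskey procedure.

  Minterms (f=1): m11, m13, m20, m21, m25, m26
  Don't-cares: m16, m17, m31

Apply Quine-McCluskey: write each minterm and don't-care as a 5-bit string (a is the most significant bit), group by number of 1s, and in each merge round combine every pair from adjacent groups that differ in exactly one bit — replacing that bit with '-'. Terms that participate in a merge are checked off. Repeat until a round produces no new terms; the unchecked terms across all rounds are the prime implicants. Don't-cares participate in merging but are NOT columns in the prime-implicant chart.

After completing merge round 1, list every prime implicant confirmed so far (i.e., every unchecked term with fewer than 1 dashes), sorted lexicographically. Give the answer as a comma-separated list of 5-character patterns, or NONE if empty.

Round 0: 01011 01101 10000✓ 10001✓ 10100✓ 10101✓ 11001✓ 11010 11111
Round 1: 1-001 10-00✓ 10-01✓ 1000-✓ 1010-✓
Round 2: 10-0-
PIs = {01011, 01101, 1-001, 10-0-, 11010, 11111}

01011, 01101, 11010, 11111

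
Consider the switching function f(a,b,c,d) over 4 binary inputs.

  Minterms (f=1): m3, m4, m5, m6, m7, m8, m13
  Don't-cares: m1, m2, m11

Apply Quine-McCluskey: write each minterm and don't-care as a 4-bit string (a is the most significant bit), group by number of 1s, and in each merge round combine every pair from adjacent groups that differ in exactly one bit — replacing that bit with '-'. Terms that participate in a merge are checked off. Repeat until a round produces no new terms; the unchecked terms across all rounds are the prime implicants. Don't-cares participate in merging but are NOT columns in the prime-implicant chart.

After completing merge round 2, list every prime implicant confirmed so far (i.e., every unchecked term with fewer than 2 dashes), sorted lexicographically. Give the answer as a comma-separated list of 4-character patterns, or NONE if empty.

[col 0] 0001*, 0010*, 0011*, 0100*, 0101*, 0110*, 0111*, 1000, 1011*, 1101*
[col 1] -011, -101, 0-01*, 0-10*, 0-11*, 00-1*, 001-*, 01-0*, 01-1*, 010-*, 011-*
[col 2] 0--1, 0-1-, 01--
Prime implicants: -011, -101, 0--1, 0-1-, 01--, 1000

-011, -101, 1000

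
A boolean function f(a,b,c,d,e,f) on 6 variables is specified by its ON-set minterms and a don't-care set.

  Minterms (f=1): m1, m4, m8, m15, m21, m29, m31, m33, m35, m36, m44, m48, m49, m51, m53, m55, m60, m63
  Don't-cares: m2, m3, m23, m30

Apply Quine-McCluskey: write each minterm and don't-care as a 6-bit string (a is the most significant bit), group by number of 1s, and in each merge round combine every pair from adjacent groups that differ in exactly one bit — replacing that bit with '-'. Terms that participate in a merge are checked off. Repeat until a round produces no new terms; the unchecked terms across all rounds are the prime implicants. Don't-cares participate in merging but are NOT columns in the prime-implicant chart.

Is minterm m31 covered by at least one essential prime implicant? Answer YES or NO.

[col 0] 000001*, 000010*, 000011*, 000100*, 001000, 001111*, 010101*, 010111*, 011101*, 011110*, 011111*, 100001*, 100011*, 100100*, 101100*, 110000*, 110001*, 110011*, 110101*, 110111*, 111100*, 111111*
[col 1] -00001*, -00011*, -00100, -10101*, -10111*, -11111*, 0-1111, 0000-1*, 00001-, 01-101*, 01-111*, 0101-1*, 0111-1*, 01111-, 1-0001*, 1-0011*, 1-1100, 10-100, 1000-1*, 11-111*, 110-01*, 110-11*, 1100-1*, 11000-, 1101-1*
[col 2] -000-1, -1-111, -101-1, 01-1-1, 1-00-1, 110--1
Prime implicants: -000-1, -00100, -1-111, -101-1, 0-1111, 00001-, 001000, 01-1-1, 01111-, 1-00-1, 1-1100, 10-100, 110--1, 11000-
PI chart (minterm → PIs covering it):
  1 | -000-1  (sole → essential)
  4 | -00100  (sole → essential)
  8 | 001000  (sole → essential)
  15 | 0-1111  (sole → essential)
  21 | -101-1,01-1-1
  29 | 01-1-1  (sole → essential)
  31 | -1-111,0-1111,01-1-1,01111-
  33 | -000-1,1-00-1
  35 | -000-1,1-00-1
  36 | -00100,10-100
  44 | 1-1100,10-100
  48 | 11000-  (sole → essential)
  49 | 1-00-1,110--1,11000-
  51 | 1-00-1,110--1
  53 | -101-1,110--1
  55 | -1-111,-101-1,110--1
  60 | 1-1100  (sole → essential)
  63 | -1-111  (sole → essential)
Essential prime implicants: -000-1, -00100, -1-111, 0-1111, 001000, 01-1-1, 1-1100, 11000-

YES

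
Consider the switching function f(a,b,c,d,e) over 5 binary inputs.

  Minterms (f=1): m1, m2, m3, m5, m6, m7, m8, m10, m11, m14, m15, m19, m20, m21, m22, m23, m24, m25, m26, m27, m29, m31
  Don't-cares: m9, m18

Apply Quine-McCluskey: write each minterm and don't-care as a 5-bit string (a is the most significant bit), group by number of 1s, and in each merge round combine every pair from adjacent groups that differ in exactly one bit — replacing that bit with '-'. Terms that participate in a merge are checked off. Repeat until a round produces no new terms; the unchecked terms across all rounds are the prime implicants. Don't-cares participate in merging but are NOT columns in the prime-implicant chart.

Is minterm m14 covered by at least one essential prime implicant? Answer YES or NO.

Round 0: 00001✓ 00010✓ 00011✓ 00101✓ 00110✓ 00111✓ 01000✓ 01001✓ 01010✓ 01011✓ 01110✓ 01111✓ 10010✓ 10011✓ 10100✓ 10101✓ 10110✓ 10111✓ 11000✓ 11001✓ 11010✓ 11011✓ 11101✓ 11111✓
Round 1: -0010✓ -0011✓ -0101✓ -0110✓ -0111✓ -1000✓ -1001✓ -1010✓ -1011✓ -1111✓ 0-001✓ 0-010✓ 0-011✓ 0-110✓ 0-111✓ 00-01✓ 00-10✓ 00-11✓ 000-1✓ 0001-✓ 001-1✓ 0011-✓ 01-10✓ 01-11✓ 010-0✓ 010-1✓ 0100-✓ 0101-✓ 0111-✓ 1-010✓ 1-011✓ 1-101✓ 1-111✓ 10-10✓ 10-11✓ 1001-✓ 101-0✓ 101-1✓ 1010-✓ 1011-✓ 11-01✓ 11-11✓ 110-0✓ 110-1✓ 1100-✓ 1101-✓ 111-1✓
Round 2: --010✓ --011✓ --111✓ -0-10✓ -0-11✓ -001-✓ -01-1 -011-✓ -1-11✓ -10-0✓ -10-1✓ -100-✓ -101-✓ 0--10✓ 0--11✓ 0-0-1 0-01-✓ 0-11-✓ 00--1 00-1-✓ 01-1-✓ 010--✓ 1--11✓ 1-01-✓ 1-1-1 10-1-✓ 101-- 11--1 110--✓
Round 3: ---11 --01- -0-1- -10-- 0--1-
PIs = {---11, --01-, -0-1-, -01-1, -10--, 0--1-, 0-0-1, 00--1, 1-1-1, 101--, 11--1}
Coverage chart:
  m1: 0-0-1,00--1
  m2: --01-,-0-1-,0--1-
  m3: ---11,--01-,-0-1-,0--1-,0-0-1,00--1
  m5: -01-1,00--1
  m6: -0-1-,0--1-
  m7: ---11,-0-1-,-01-1,0--1-,00--1
  m8: -10-- ←essential
  m10: --01-,-10--,0--1-
  m11: ---11,--01-,-10--,0--1-,0-0-1
  m14: 0--1- ←essential
  m15: ---11,0--1-
  m19: ---11,--01-,-0-1-
  m20: 101-- ←essential
  m21: -01-1,1-1-1,101--
  m22: -0-1-,101--
  m23: ---11,-0-1-,-01-1,1-1-1,101--
  m24: -10-- ←essential
  m25: -10--,11--1
  m26: --01-,-10--
  m27: ---11,--01-,-10--,11--1
  m29: 1-1-1,11--1
  m31: ---11,1-1-1,11--1
Essential: -10--, 0--1-, 101--

YES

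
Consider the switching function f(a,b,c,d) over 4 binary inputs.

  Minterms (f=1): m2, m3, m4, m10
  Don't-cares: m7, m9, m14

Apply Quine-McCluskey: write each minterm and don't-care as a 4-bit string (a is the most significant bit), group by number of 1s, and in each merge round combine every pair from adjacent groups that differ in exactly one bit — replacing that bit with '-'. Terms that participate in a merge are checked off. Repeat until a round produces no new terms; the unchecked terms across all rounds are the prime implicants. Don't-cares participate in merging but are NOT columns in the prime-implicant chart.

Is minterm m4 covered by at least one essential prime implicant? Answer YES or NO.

YES

size-2^0 implicants → 0010(✓)  0011(✓)  0100  0111(✓)  1001  1010(✓)  1110(✓)
size-2^1 implicants → -010  0-11  001-  1-10
Unchecked terms (primes): -010, 0-11, 001-, 0100, 1-10, 1001
Minterm coverage:
  m2 ⊆ -010,001-
  m3 ⊆ 0-11,001-
  m4 ⊆ 0100 [E]
  m10 ⊆ -010,1-10
E = {0100}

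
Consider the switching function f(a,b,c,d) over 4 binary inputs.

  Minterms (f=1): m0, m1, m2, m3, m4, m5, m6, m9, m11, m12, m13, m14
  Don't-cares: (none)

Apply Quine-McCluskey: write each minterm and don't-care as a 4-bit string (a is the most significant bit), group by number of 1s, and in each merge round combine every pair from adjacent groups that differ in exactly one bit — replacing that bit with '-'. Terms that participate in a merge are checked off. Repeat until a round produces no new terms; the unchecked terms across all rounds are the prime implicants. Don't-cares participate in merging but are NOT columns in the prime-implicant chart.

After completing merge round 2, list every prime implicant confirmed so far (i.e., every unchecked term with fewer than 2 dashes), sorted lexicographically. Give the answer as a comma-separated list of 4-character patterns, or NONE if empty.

NONE

[col 0] 0000*, 0001*, 0010*, 0011*, 0100*, 0101*, 0110*, 1001*, 1011*, 1100*, 1101*, 1110*
[col 1] -001*, -011*, -100*, -101*, -110*, 0-00*, 0-01*, 0-10*, 00-0*, 00-1*, 000-*, 001-*, 01-0*, 010-*, 1-01*, 10-1*, 11-0*, 110-*
[col 2] --01, -0-1, -1-0, -10-, 0--0, 0-0-, 00--
Prime implicants: --01, -0-1, -1-0, -10-, 0--0, 0-0-, 00--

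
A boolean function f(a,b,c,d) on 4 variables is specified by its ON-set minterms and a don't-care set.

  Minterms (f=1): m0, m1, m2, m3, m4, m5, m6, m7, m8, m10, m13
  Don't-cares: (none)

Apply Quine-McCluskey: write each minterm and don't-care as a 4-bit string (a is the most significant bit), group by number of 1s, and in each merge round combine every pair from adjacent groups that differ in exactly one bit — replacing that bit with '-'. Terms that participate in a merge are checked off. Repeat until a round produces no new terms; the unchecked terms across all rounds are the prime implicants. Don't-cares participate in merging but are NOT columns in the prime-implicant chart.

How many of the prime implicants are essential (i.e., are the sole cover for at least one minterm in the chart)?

3

Round 0: 0000✓ 0001✓ 0010✓ 0011✓ 0100✓ 0101✓ 0110✓ 0111✓ 1000✓ 1010✓ 1101✓
Round 1: -000✓ -010✓ -101 0-00✓ 0-01✓ 0-10✓ 0-11✓ 00-0✓ 00-1✓ 000-✓ 001-✓ 01-0✓ 01-1✓ 010-✓ 011-✓ 10-0✓
Round 2: -0-0 0--0✓ 0--1✓ 0-0-✓ 0-1-✓ 00--✓ 01--✓
Round 3: 0---
PIs = {-0-0, -101, 0---}
Coverage chart:
  m0: -0-0,0---
  m1: 0--- ←essential
  m2: -0-0,0---
  m3: 0--- ←essential
  m4: 0--- ←essential
  m5: -101,0---
  m6: 0--- ←essential
  m7: 0--- ←essential
  m8: -0-0 ←essential
  m10: -0-0 ←essential
  m13: -101 ←essential
Essential: -0-0, -101, 0---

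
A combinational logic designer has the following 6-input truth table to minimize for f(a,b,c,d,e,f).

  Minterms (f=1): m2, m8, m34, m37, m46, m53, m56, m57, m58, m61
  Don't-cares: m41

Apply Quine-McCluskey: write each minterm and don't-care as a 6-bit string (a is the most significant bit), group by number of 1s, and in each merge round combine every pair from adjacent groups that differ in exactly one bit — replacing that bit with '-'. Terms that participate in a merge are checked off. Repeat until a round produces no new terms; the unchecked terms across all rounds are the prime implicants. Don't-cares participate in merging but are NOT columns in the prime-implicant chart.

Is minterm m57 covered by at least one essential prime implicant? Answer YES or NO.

NO

Round 0: 000010✓ 001000 100010✓ 100101✓ 101001✓ 101110 110101✓ 111000✓ 111001✓ 111010✓ 111101✓
Round 1: -00010 1-0101 1-1001 11-101 111-01 1110-0 11100-
PIs = {-00010, 001000, 1-0101, 1-1001, 101110, 11-101, 111-01, 1110-0, 11100-}
Coverage chart:
  m2: -00010 ←essential
  m8: 001000 ←essential
  m34: -00010 ←essential
  m37: 1-0101 ←essential
  m46: 101110 ←essential
  m53: 1-0101,11-101
  m56: 1110-0,11100-
  m57: 1-1001,111-01,11100-
  m58: 1110-0 ←essential
  m61: 11-101,111-01
Essential: -00010, 001000, 1-0101, 101110, 1110-0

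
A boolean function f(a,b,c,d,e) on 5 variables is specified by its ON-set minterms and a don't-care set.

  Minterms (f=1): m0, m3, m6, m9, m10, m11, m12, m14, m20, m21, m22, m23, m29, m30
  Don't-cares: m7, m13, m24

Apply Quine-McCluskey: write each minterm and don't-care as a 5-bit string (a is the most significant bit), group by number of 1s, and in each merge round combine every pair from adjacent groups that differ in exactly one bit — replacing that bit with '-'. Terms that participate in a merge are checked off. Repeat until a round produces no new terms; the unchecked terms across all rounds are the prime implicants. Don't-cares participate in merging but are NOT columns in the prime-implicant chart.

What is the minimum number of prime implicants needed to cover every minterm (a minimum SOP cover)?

8

Round 0: 00000 00011✓ 00110✓ 00111✓ 01001✓ 01010✓ 01011✓ 01100✓ 01101✓ 01110✓ 10100✓ 10101✓ 10110✓ 10111✓ 11000 11101✓ 11110✓
Round 1: -0110✓ -0111✓ -1101 -1110✓ 0-011 0-110✓ 00-11 0011-✓ 01-01 01-10 010-1 0101- 011-0 0110- 1-101 1-110✓ 101-0✓ 101-1✓ 1010-✓ 1011-✓
Round 2: --110 -011- 101--
PIs = {--110, -011-, -1101, 0-011, 00-11, 00000, 01-01, 01-10, 010-1, 0101-, 011-0, 0110-, 1-101, 101--, 11000}
Coverage chart:
  m0: 00000 ←essential
  m3: 0-011,00-11
  m6: --110,-011-
  m9: 01-01,010-1
  m10: 01-10,0101-
  m11: 0-011,010-1,0101-
  m12: 011-0,0110-
  m14: --110,01-10,011-0
  m20: 101-- ←essential
  m21: 1-101,101--
  m22: --110,-011-,101--
  m23: -011-,101--
  m29: -1101,1-101
  m30: --110 ←essential
Essential: --110, 00000, 101--
Petrick residual → -1101, 0-011, 01-01, 01-10, 011-0
Min cover (8 terms): cde' + bcd'e + a'c'de + a'b'c'd'e' + a'bd'e + a'bde' + a'bce' + ab'c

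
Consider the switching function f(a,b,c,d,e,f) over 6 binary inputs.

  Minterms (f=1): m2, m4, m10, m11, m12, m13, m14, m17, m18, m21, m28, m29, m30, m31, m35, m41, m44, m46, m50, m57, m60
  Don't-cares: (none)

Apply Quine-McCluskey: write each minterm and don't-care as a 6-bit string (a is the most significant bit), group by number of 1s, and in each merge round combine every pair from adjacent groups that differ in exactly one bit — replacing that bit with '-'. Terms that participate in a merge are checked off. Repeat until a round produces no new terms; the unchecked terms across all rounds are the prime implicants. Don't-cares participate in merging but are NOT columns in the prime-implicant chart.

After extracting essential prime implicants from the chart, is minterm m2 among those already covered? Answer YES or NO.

NO

size-2^0 implicants → 000010(✓)  000100(✓)  001010(✓)  001011(✓)  001100(✓)  001101(✓)  001110(✓)  010001(✓)  010010(✓)  010101(✓)  011100(✓)  011101(✓)  011110(✓)  011111(✓)  100011  101001(✓)  101100(✓)  101110(✓)  110010(✓)  111001(✓)  111100(✓)
size-2^1 implicants → -01100(✓)  -01110(✓)  -10010  -11100(✓)  0-0010  0-1100(✓)  0-1101(✓)  0-1110(✓)  00-010  00-100  001-10  00101-  0011-0(✓)  00110-(✓)  01-101  010-01  0111-0(✓)  0111-1(✓)  01110-(✓)  01111-(✓)  1-1001  1-1100(✓)  1011-0(✓)
size-2^2 implicants → --1100  -011-0  0-11-0  0-110-  0111--
Unchecked terms (primes): --1100, -011-0, -10010, 0-0010, 0-11-0, 0-110-, 00-010, 00-100, 001-10, 00101-, 01-101, 010-01, 0111--, 1-1001, 100011
Minterm coverage:
  m2 ⊆ 0-0010,00-010
  m4 ⊆ 00-100 [E]
  m10 ⊆ 00-010,001-10,00101-
  m11 ⊆ 00101- [E]
  m12 ⊆ --1100,-011-0,0-11-0,0-110-,00-100
  m13 ⊆ 0-110- [E]
  m14 ⊆ -011-0,0-11-0,001-10
  m17 ⊆ 010-01 [E]
  m18 ⊆ -10010,0-0010
  m21 ⊆ 01-101,010-01
  m28 ⊆ --1100,0-11-0,0-110-,0111--
  m29 ⊆ 0-110-,01-101,0111--
  m30 ⊆ 0-11-0,0111--
  m31 ⊆ 0111-- [E]
  m35 ⊆ 100011 [E]
  m41 ⊆ 1-1001 [E]
  m44 ⊆ --1100,-011-0
  m46 ⊆ -011-0 [E]
  m50 ⊆ -10010 [E]
  m57 ⊆ 1-1001 [E]
  m60 ⊆ --1100 [E]
E = {--1100, -011-0, -10010, 0-110-, 00-100, 00101-, 010-01, 0111--, 1-1001, 100011}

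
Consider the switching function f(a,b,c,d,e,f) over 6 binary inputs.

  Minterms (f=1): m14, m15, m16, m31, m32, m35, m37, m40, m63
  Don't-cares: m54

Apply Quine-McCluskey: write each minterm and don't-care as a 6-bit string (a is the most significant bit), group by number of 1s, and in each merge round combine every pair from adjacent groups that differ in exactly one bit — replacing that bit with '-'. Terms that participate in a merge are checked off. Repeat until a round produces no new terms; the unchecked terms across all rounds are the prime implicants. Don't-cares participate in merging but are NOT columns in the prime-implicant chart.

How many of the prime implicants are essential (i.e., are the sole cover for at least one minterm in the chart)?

6

[col 0] 001110*, 001111*, 010000, 011111*, 100000*, 100011, 100101, 101000*, 110110, 111111*
[col 1] -11111, 0-1111, 00111-, 10-000
Prime implicants: -11111, 0-1111, 00111-, 010000, 10-000, 100011, 100101, 110110
PI chart (minterm → PIs covering it):
  14 | 00111-  (sole → essential)
  15 | 0-1111,00111-
  16 | 010000  (sole → essential)
  31 | -11111,0-1111
  32 | 10-000  (sole → essential)
  35 | 100011  (sole → essential)
  37 | 100101  (sole → essential)
  40 | 10-000  (sole → essential)
  63 | -11111  (sole → essential)
Essential prime implicants: -11111, 00111-, 010000, 10-000, 100011, 100101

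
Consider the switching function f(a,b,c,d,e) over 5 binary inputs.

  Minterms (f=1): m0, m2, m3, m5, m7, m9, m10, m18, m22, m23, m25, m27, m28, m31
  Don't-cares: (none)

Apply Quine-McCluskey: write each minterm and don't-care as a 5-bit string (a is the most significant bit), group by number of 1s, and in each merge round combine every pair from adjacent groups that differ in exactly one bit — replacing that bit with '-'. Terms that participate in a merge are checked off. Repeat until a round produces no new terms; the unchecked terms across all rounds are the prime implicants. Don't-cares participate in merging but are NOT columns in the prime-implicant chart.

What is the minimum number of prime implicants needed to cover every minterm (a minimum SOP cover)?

9

size-2^0 implicants → 00000(✓)  00010(✓)  00011(✓)  00101(✓)  00111(✓)  01001(✓)  01010(✓)  10010(✓)  10110(✓)  10111(✓)  11001(✓)  11011(✓)  11100  11111(✓)
size-2^1 implicants → -0010  -0111  -1001  0-010  00-11  000-0  0001-  001-1  1-111  10-10  1011-  11-11  110-1
Unchecked terms (primes): -0010, -0111, -1001, 0-010, 00-11, 000-0, 0001-, 001-1, 1-111, 10-10, 1011-, 11-11, 110-1, 11100
Minterm coverage:
  m0 ⊆ 000-0 [E]
  m2 ⊆ -0010,0-010,000-0,0001-
  m3 ⊆ 00-11,0001-
  m5 ⊆ 001-1 [E]
  m7 ⊆ -0111,00-11,001-1
  m9 ⊆ -1001 [E]
  m10 ⊆ 0-010 [E]
  m18 ⊆ -0010,10-10
  m22 ⊆ 10-10,1011-
  m23 ⊆ -0111,1-111,1011-
  m25 ⊆ -1001,110-1
  m27 ⊆ 11-11,110-1
  m28 ⊆ 11100 [E]
  m31 ⊆ 1-111,11-11
E = {-1001, 0-010, 000-0, 001-1, 11100}
Petrick residual → -0010, 00-11, 1011-, 11-11
Cover = b'c'de' + bc'd'e + a'c'de' + a'b'de + a'b'c'e' + a'b'ce + ab'cd + abde + abcd'e'  |cover|=9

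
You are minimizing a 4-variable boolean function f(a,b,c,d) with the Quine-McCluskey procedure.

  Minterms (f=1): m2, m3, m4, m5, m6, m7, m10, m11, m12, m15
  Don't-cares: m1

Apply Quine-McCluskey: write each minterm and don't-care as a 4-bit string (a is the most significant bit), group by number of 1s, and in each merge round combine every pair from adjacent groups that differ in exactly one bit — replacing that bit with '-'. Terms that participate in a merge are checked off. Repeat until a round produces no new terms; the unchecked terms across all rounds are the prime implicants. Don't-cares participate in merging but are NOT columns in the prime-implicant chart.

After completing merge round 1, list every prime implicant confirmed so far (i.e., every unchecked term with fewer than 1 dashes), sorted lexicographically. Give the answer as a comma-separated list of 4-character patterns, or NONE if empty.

NONE

[col 0] 0001*, 0010*, 0011*, 0100*, 0101*, 0110*, 0111*, 1010*, 1011*, 1100*, 1111*
[col 1] -010*, -011*, -100, -111*, 0-01*, 0-10*, 0-11*, 00-1*, 001-*, 01-0*, 01-1*, 010-*, 011-*, 1-11*, 101-*
[col 2] --11, -01-, 0--1, 0-1-, 01--
Prime implicants: --11, -01-, -100, 0--1, 0-1-, 01--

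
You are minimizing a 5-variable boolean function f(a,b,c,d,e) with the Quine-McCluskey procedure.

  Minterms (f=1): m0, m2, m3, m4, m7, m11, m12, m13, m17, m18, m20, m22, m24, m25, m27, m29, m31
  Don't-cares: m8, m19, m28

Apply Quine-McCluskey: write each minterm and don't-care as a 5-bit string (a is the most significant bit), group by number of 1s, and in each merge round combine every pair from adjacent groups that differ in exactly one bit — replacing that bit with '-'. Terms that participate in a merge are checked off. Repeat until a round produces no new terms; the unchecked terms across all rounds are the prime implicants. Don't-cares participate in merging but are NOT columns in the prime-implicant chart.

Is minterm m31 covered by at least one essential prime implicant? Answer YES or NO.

[col 0] 00000*, 00010*, 00011*, 00100*, 00111*, 01000*, 01011*, 01100*, 01101*, 10001*, 10010*, 10011*, 10100*, 10110*, 11000*, 11001*, 11011*, 11100*, 11101*, 11111*
[col 1] -0010*, -0011*, -0100*, -1000*, -1011*, -1100*, -1101*, 0-000*, 0-011*, 0-100*, 00-00*, 00-11, 000-0, 0001-*, 01-00*, 0110-*, 1-001*, 1-011*, 1-100*, 10-10, 100-1*, 1001-*, 101-0, 11-00*, 11-01*, 11-11*, 110-1*, 1100-*, 111-1*, 1110-*
[col 2] --011, --100, -001-, -1-00, -110-, 0--00, 1-0-1, 11--1, 11-0-
Prime implicants: --011, --100, -001-, -1-00, -110-, 0--00, 00-11, 000-0, 1-0-1, 10-10, 101-0, 11--1, 11-0-
PI chart (minterm → PIs covering it):
  0 | 0--00,000-0
  2 | -001-,000-0
  3 | --011,-001-,00-11
  4 | --100,0--00
  7 | 00-11  (sole → essential)
  11 | --011  (sole → essential)
  12 | --100,-1-00,-110-,0--00
  13 | -110-  (sole → essential)
  17 | 1-0-1  (sole → essential)
  18 | -001-,10-10
  20 | --100,101-0
  22 | 10-10,101-0
  24 | -1-00,11-0-
  25 | 1-0-1,11--1,11-0-
  27 | --011,1-0-1,11--1
  29 | -110-,11--1,11-0-
  31 | 11--1  (sole → essential)
Essential prime implicants: --011, -110-, 00-11, 1-0-1, 11--1

YES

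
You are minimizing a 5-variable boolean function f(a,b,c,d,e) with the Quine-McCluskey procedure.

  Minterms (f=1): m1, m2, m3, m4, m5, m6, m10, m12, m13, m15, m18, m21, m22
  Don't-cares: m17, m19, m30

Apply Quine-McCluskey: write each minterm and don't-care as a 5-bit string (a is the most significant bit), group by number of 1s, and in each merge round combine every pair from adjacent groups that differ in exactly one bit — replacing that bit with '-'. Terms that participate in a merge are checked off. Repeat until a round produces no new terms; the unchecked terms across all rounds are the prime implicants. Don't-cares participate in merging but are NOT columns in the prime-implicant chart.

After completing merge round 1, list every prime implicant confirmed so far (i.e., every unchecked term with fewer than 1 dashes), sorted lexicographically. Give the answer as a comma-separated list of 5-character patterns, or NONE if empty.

NONE

size-2^0 implicants → 00001(✓)  00010(✓)  00011(✓)  00100(✓)  00101(✓)  00110(✓)  01010(✓)  01100(✓)  01101(✓)  01111(✓)  10001(✓)  10010(✓)  10011(✓)  10101(✓)  10110(✓)  11110(✓)
size-2^1 implicants → -0001(✓)  -0010(✓)  -0011(✓)  -0101(✓)  -0110(✓)  0-010  0-100(✓)  0-101(✓)  00-01(✓)  00-10(✓)  000-1(✓)  0001-(✓)  001-0  0010-(✓)  011-1  0110-(✓)  1-110  10-01(✓)  10-10(✓)  100-1(✓)  1001-(✓)
size-2^2 implicants → -0-01  -0-10  -00-1  -001-  0-10-
Unchecked terms (primes): -0-01, -0-10, -00-1, -001-, 0-010, 0-10-, 001-0, 011-1, 1-110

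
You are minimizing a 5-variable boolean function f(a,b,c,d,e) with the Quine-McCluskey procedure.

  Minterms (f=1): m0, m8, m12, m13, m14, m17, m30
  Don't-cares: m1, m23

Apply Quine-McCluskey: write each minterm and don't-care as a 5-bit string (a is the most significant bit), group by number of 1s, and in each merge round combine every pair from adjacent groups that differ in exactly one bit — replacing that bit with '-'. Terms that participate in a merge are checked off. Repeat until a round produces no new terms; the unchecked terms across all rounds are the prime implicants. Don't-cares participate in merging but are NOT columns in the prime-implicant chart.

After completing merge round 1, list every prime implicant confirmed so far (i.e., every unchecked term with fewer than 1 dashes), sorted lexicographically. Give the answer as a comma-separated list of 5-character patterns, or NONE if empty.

10111

[col 0] 00000*, 00001*, 01000*, 01100*, 01101*, 01110*, 10001*, 10111, 11110*
[col 1] -0001, -1110, 0-000, 0000-, 01-00, 011-0, 0110-
Prime implicants: -0001, -1110, 0-000, 0000-, 01-00, 011-0, 0110-, 10111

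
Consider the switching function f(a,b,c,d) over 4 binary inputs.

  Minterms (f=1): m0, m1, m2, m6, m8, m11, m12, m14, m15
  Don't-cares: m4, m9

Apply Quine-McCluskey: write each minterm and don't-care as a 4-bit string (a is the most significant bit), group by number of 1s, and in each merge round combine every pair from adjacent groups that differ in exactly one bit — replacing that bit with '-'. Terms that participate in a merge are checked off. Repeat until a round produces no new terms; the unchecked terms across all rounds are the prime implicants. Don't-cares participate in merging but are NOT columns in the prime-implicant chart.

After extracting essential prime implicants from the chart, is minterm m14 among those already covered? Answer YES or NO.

size-2^0 implicants → 0000(✓)  0001(✓)  0010(✓)  0100(✓)  0110(✓)  1000(✓)  1001(✓)  1011(✓)  1100(✓)  1110(✓)  1111(✓)
size-2^1 implicants → -000(✓)  -001(✓)  -100(✓)  -110(✓)  0-00(✓)  0-10(✓)  00-0(✓)  000-(✓)  01-0(✓)  1-00(✓)  1-11  10-1  100-(✓)  11-0(✓)  111-
size-2^2 implicants → --00  -00-  -1-0  0--0
Unchecked terms (primes): --00, -00-, -1-0, 0--0, 1-11, 10-1, 111-
Minterm coverage:
  m0 ⊆ --00,-00-,0--0
  m1 ⊆ -00- [E]
  m2 ⊆ 0--0 [E]
  m6 ⊆ -1-0,0--0
  m8 ⊆ --00,-00-
  m11 ⊆ 1-11,10-1
  m12 ⊆ --00,-1-0
  m14 ⊆ -1-0,111-
  m15 ⊆ 1-11,111-
E = {-00-, 0--0}

NO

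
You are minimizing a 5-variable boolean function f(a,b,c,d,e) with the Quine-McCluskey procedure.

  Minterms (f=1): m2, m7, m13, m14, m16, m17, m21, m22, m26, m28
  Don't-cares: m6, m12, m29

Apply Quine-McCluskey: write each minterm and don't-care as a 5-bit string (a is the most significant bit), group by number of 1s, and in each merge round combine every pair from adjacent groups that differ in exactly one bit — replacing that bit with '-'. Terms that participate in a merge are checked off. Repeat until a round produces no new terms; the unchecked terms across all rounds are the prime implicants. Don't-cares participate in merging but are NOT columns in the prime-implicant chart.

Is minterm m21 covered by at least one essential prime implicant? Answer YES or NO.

size-2^0 implicants → 00010(✓)  00110(✓)  00111(✓)  01100(✓)  01101(✓)  01110(✓)  10000(✓)  10001(✓)  10101(✓)  10110(✓)  11010  11100(✓)  11101(✓)
size-2^1 implicants → -0110  -1100(✓)  -1101(✓)  0-110  00-10  0011-  011-0  0110-(✓)  1-101  10-01  1000-  1110-(✓)
size-2^2 implicants → -110-
Unchecked terms (primes): -0110, -110-, 0-110, 00-10, 0011-, 011-0, 1-101, 10-01, 1000-, 11010
Minterm coverage:
  m2 ⊆ 00-10 [E]
  m7 ⊆ 0011- [E]
  m13 ⊆ -110- [E]
  m14 ⊆ 0-110,011-0
  m16 ⊆ 1000- [E]
  m17 ⊆ 10-01,1000-
  m21 ⊆ 1-101,10-01
  m22 ⊆ -0110 [E]
  m26 ⊆ 11010 [E]
  m28 ⊆ -110- [E]
E = {-0110, -110-, 00-10, 0011-, 1000-, 11010}

NO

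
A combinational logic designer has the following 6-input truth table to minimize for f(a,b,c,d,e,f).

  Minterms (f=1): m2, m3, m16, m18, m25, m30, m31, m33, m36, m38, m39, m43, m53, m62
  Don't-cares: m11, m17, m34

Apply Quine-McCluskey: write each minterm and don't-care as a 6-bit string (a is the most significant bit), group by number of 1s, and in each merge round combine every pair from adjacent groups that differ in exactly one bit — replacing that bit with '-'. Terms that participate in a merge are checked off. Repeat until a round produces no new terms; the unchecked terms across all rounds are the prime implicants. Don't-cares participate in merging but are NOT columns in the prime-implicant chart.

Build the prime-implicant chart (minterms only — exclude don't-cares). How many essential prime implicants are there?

size-2^0 implicants → 000010(✓)  000011(✓)  001011(✓)  010000(✓)  010001(✓)  010010(✓)  011001(✓)  011110(✓)  011111(✓)  100001  100010(✓)  100100(✓)  100110(✓)  100111(✓)  101011(✓)  110101  111110(✓)
size-2^1 implicants → -00010  -01011  -11110  0-0010  00-011  00001-  01-001  0100-0  01000-  01111-  100-10  1001-0  10011-
Unchecked terms (primes): -00010, -01011, -11110, 0-0010, 00-011, 00001-, 01-001, 0100-0, 01000-, 01111-, 100-10, 100001, 1001-0, 10011-, 110101
Minterm coverage:
  m2 ⊆ -00010,0-0010,00001-
  m3 ⊆ 00-011,00001-
  m16 ⊆ 0100-0,01000-
  m18 ⊆ 0-0010,0100-0
  m25 ⊆ 01-001 [E]
  m30 ⊆ -11110,01111-
  m31 ⊆ 01111- [E]
  m33 ⊆ 100001 [E]
  m36 ⊆ 1001-0 [E]
  m38 ⊆ 100-10,1001-0,10011-
  m39 ⊆ 10011- [E]
  m43 ⊆ -01011 [E]
  m53 ⊆ 110101 [E]
  m62 ⊆ -11110 [E]
E = {-01011, -11110, 01-001, 01111-, 100001, 1001-0, 10011-, 110101}

8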